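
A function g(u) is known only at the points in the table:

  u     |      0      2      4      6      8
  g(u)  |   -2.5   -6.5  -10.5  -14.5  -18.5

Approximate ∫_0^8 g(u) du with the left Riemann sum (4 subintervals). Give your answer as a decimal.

Δu = 2.
Sum = 2·[(-2.5) + (-6.5) + (-10.5) + (-14.5)] = -68.

-68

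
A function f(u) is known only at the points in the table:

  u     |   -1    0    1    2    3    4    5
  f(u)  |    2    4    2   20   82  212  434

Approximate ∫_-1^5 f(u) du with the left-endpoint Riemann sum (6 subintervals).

Δu = 1.
Sum = 1·[2 + 4 + 2 + 20 + 82 + 212] = 322.

322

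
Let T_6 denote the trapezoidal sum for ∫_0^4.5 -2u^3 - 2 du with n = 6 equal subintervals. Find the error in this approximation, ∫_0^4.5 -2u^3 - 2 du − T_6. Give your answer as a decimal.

Exact integral: ∫_0^4.5 f(u) du = -214.03125.
T_6 = -219.7265625.
Error = -214.03125 − (-219.7265625) = 5.6953125.

5.6953125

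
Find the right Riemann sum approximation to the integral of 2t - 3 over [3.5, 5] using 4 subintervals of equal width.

8.8125

Δt = (5 − 3.5)/4 = 0.375.
Right endpoints: 3.875, 4.25, 4.625, 5.
f(3.875) = 4.75, f(4.25) = 5.5, f(4.625) = 6.25, f(5) = 7.
Sum = Δt · [f(3.875) + f(4.25) + f(4.625) + f(5)].
Sum = 8.8125.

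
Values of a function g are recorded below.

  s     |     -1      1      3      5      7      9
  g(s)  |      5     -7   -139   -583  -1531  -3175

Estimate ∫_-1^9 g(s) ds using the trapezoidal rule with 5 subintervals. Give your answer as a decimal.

-7690

Δs = 2.
T_5 = (2/2)·[5 + 2·(-7) + 2·(-139) + 2·(-583) + 2·(-1531) + (-3175)] = -7690.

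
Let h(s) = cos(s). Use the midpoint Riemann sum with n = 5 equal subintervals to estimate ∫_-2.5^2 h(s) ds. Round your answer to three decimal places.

1.560

Δs = (2 − (-2.5))/5 = 0.9.
Midpoints: -2.05, -1.15, -0.25, 0.65, 1.55.
h(-2.05) ≈ -0.461, h(-1.15) ≈ 0.408, h(-0.25) ≈ 0.969, h(0.65) ≈ 0.796, h(1.55) ≈ 0.021.
Sum = Δs · [h(-2.05) + h(-1.15) + h(-0.25) + h(0.65) + h(1.55)].
Sum ≈ 1.560.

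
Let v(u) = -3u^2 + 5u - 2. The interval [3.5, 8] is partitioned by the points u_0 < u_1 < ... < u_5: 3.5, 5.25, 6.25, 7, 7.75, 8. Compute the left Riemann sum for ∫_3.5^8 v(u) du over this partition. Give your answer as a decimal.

Subinterval widths: 1.75, 1, 0.75, 0.75, 0.25.
Left endpoints: 3.5, 5.25, 6.25, 7, 7.75.
v(3.5) = -21.25, v(5.25) = -58.4375, v(6.25) = -87.9375, v(7) = -114, v(7.75) = -143.4375.
Sum = Σ Δu_i · v(u_i).
Sum = -282.9375.

-282.9375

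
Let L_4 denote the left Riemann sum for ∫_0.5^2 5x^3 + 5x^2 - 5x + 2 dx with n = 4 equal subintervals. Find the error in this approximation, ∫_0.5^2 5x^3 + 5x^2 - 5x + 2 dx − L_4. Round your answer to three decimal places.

8.657

Exact integral: ∫_0.5^2 f(x) dx = 26.671875.
L_4 ≈ 18.01465.
Error ≈ 26.671875 − 18.01465 ≈ 8.657.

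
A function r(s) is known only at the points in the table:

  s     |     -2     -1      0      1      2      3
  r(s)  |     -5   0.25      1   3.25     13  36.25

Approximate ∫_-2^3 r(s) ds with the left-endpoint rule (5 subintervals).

Δs = 1.
Sum = 1·[(-5) + 0.25 + 1 + 3.25 + 13] = 12.5.

12.5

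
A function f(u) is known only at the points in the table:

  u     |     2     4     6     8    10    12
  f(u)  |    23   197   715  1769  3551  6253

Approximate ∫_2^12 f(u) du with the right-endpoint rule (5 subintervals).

Δu = 2.
Sum = 2·[197 + 715 + 1769 + 3551 + 6253] = 24970.

24970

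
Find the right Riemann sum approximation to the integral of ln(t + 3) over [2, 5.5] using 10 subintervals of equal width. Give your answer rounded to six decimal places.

Δt = (5.5 − 2)/10 = 0.35.
Right endpoints: 2.35, 2.7, 3.05, 3.4, 3.75, 4.1, 4.45, 4.8, 5.15, 5.5.
f(2.35) ≈ 1.677097, f(2.7) ≈ 1.740466, f(3.05) ≈ 1.800058, f(3.4) ≈ 1.856298, f(3.75) ≈ 1.909543, f(4.1) ≈ 1.960095, f(4.45) ≈ 2.008214, f(4.8) ≈ 2.054124, f(5.15) ≈ 2.098018, f(5.5) ≈ 2.140066.
Sum = Δt · [f(2.35) + f(2.7) + f(3.05) + ...].
Sum ≈ 6.735392.

6.735392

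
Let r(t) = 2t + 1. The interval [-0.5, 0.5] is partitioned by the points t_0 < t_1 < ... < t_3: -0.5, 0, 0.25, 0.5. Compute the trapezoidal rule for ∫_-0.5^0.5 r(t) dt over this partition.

1

Subinterval widths: 0.5, 0.25, 0.25.
r(-0.5) = 0, r(0) = 1, r(0.25) = 1.5, r(0.5) = 2.
On each subinterval the trapezoid contributes (Δt_i/2)·[r(t_{i-1}) + r(t_i)].
Sum = 1.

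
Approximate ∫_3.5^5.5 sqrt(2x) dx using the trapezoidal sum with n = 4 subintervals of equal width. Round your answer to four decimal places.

5.9859

Δx = (5.5 − 3.5)/4 = 0.5.
f(3.5) ≈ 2.6458, f(4) ≈ 2.8284, f(4.5) ≈ 3.0000, f(5) ≈ 3.1623, f(5.5) ≈ 3.3166.
T_4 = (Δx/2)·[f(x_0) + 2f(x_1) + 2f(x_2) + 2f(x_3) + f(x_4)].
Sum ≈ 5.9859.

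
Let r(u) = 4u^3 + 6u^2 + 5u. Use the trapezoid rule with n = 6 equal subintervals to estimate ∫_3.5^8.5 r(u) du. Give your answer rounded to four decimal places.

Δu = (8.5 − 3.5)/6 = 5/6.
r(3.5) = 262.5, r(13/3) = 12415/27, r(31/6) = 39835/54, r(6) = 1110, r(41/6) = 85895/54, r(23/3) = 59225/27, r(8.5) = 2932.5.
T_6 = (Δu/2)·[r(u_0) + 2r(u_1) + ... + 2r(u_{5}) + r(u_6)].
Sum ≈ 6407.6389.

6407.6389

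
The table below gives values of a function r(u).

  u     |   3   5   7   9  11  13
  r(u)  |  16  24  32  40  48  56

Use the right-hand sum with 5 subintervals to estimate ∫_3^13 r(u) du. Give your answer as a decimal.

Δu = 2.
Sum = 2·[24 + 32 + 40 + 48 + 56] = 400.

400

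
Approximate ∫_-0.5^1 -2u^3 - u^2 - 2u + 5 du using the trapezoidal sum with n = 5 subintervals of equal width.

Δu = (1 − (-0.5))/5 = 0.3.
f(-0.5) = 6, f(-0.2) = 5.376, f(0.1) = 4.788, f(0.4) = 3.912, f(0.7) = 2.424, f(1) = 0.
T_5 = (Δu/2)·[f(u_0) + 2f(u_1) + ... + 2f(u_{4}) + f(u_5)].
Sum = 5.85.

5.85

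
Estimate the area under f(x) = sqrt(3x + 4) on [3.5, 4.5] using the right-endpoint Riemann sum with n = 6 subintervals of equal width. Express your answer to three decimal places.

4.030

Δx = (4.5 − 3.5)/6 = 1/6.
Right endpoints: 11/3, 23/6, 4, 25/6, 13/3, 4.5.
f(11/3) ≈ 3.873, f(23/6) ≈ 3.937, f(4) ≈ 4.000, f(25/6) ≈ 4.062, f(13/3) ≈ 4.123, f(4.5) ≈ 4.183.
Sum = Δx · [f(11/3) + f(23/6) + f(4) + ...].
Sum ≈ 4.030.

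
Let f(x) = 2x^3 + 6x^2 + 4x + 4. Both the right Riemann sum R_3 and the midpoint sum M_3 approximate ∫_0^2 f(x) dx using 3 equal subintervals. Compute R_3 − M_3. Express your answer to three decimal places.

18.667

R_3 ≈ 57.77778.
M_3 ≈ 39.11111.
R_3 − M_3 ≈ 18.667.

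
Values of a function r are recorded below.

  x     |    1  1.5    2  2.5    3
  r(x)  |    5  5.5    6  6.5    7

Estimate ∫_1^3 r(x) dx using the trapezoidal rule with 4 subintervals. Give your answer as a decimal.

Δx = 0.5.
T_4 = (0.5/2)·[5 + 2·5.5 + 2·6 + 2·6.5 + 7] = 12.

12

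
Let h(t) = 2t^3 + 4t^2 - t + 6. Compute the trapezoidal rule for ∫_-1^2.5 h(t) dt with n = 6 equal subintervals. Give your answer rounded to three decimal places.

Δt = (2.5 − (-1))/6 = 7/12.
h(-1) = 9, h(-5/12) = 6019/864, h(1/6) = 643/108, h(0.75) = 8.34375, h(4/3) = 446/27, h(23/12) = 28391/864, h(2.5) = 59.75.
T_6 = (Δt/2)·[h(t_0) + 2h(t_1) + ... + 2h(t_{5}) + h(t_6)].
Sum ≈ 61.260.

61.260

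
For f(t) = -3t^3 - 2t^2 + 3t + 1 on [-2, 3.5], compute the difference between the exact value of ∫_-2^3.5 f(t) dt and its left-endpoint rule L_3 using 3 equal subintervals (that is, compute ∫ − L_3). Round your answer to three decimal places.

-112.947

Exact integral: ∫_-2^3.5 f(t) dt ≈ -116.58854.
L_3 ≈ -3.64120.
Error ≈ -116.58854 − (-3.64120) ≈ -112.947.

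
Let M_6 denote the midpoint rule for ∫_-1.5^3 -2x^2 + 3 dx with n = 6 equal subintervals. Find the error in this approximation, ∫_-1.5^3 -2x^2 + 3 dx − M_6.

Exact integral: ∫_-1.5^3 f(x) dx = -6.75.
M_6 = -6.328125.
Error = -6.75 − (-6.328125) = -0.421875.

-0.421875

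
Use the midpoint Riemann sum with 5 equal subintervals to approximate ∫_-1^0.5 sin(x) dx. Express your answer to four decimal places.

Δx = (0.5 − (-1))/5 = 0.3.
Midpoints: -0.85, -0.55, -0.25, 0.05, 0.35.
f(-0.85) ≈ -0.7513, f(-0.55) ≈ -0.5227, f(-0.25) ≈ -0.2474, f(0.05) ≈ 0.0500, f(0.35) ≈ 0.3429.
Sum = Δx · [f(-0.85) + f(-0.55) + f(-0.25) + f(0.05) + f(0.35)].
Sum ≈ -0.3385.

-0.3385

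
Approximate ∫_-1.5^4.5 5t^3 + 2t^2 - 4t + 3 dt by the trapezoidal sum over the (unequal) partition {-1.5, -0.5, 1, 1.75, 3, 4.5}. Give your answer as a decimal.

Subinterval widths: 1, 1.5, 0.75, 1.25, 1.5.
f(-1.5) = -3.375, f(-0.5) = 4.875, f(1) = 6, f(1.75) = 28.921875, f(3) = 144, f(4.5) = 481.125.
On each subinterval the trapezoid contributes (Δt_i/2)·[f(t_{i-1}) + f(t_i)].
Sum = 598.921875.

598.921875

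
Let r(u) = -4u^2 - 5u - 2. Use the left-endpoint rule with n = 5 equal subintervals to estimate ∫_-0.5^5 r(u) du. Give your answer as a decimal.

-174.57

Δu = (5 − (-0.5))/5 = 1.1.
Left endpoints: -0.5, 0.6, 1.7, 2.8, 3.9.
r(-0.5) = -0.5, r(0.6) = -6.44, r(1.7) = -22.06, r(2.8) = -47.36, r(3.9) = -82.34.
Sum = Δu · [r(-0.5) + r(0.6) + r(1.7) + r(2.8) + r(3.9)].
Sum = -174.57.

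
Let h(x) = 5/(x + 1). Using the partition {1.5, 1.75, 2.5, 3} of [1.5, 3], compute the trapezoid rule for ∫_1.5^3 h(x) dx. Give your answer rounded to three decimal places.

2.364

Subinterval widths: 0.25, 0.75, 0.5.
h(1.5) = 2, h(1.75) = 20/11, h(2.5) = 10/7, h(3) = 1.25.
On each subinterval the trapezoid contributes (Δx_i/2)·[h(x_{i-1}) + h(x_i)].
Sum ≈ 2.364.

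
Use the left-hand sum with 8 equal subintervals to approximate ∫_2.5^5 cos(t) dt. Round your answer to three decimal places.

-1.714

Δt = (5 − 2.5)/8 = 0.3125.
Left endpoints: 2.5, 2.8125, 3.125, 3.4375, 3.75, 4.0625, 4.375, 4.6875.
f(2.5) ≈ -0.801, f(2.8125) ≈ -0.946, f(3.125) ≈ -1.000, f(3.4375) ≈ -0.957, f(3.75) ≈ -0.821, f(4.0625) ≈ -0.605, f(4.375) ≈ -0.331, f(4.6875) ≈ -0.025.
Sum = Δt · [f(2.5) + f(2.8125) + f(3.125) + ...].
Sum ≈ -1.714.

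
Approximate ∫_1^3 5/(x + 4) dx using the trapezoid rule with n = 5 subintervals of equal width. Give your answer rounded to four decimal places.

1.6837

Δx = (3 − 1)/5 = 0.4.
f(1) = 1, f(1.4) = 25/27, f(1.8) = 25/29, f(2.2) = 25/31, f(2.6) = 25/33, f(3) = 5/7.
T_5 = (Δx/2)·[f(x_0) + 2f(x_1) + ... + 2f(x_{4}) + f(x_5)].
Sum ≈ 1.6837.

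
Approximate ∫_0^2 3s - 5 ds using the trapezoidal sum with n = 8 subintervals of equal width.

-4

Δs = (2 − 0)/8 = 0.25.
f(0) = -5, f(0.25) = -4.25, f(0.5) = -3.5, f(0.75) = -2.75, f(1) = -2, f(1.25) = -1.25, f(1.5) = -0.5, f(1.75) = 0.25, f(2) = 1.
T_8 = (Δs/2)·[f(s_0) + 2f(s_1) + ... + 2f(s_{7}) + f(s_8)].
Sum = -4.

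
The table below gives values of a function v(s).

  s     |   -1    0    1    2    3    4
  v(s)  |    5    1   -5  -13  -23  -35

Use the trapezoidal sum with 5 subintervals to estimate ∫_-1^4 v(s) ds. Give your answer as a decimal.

-55

Δs = 1.
T_5 = (1/2)·[5 + 2·1 + 2·(-5) + 2·(-13) + 2·(-23) + (-35)] = -55.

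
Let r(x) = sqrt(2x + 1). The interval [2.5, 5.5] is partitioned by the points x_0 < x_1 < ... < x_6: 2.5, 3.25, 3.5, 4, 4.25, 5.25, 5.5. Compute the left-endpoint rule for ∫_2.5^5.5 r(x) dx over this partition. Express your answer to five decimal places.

Subinterval widths: 0.75, 0.25, 0.5, 0.25, 1, 0.25.
Left endpoints: 2.5, 3.25, 3.5, 4, 4.25, 5.25.
r(2.5) ≈ 2.44949, r(3.25) ≈ 2.73861, r(3.5) ≈ 2.82843, r(4) ≈ 3.00000, r(4.25) ≈ 3.08221, r(5.25) ≈ 3.39116.
Sum = Σ Δx_i · r(x_i).
Sum ≈ 8.61598.

8.61598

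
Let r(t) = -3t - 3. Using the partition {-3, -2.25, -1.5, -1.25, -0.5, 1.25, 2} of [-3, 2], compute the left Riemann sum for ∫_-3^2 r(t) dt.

Subinterval widths: 0.75, 0.75, 0.25, 0.75, 1.75, 0.75.
Left endpoints: -3, -2.25, -1.5, -1.25, -0.5, 1.25.
r(-3) = 6, r(-2.25) = 3.75, r(-1.5) = 1.5, r(-1.25) = 0.75, r(-0.5) = -1.5, r(1.25) = -6.75.
Sum = Σ Δt_i · r(t_i).
Sum = 0.5625.

0.5625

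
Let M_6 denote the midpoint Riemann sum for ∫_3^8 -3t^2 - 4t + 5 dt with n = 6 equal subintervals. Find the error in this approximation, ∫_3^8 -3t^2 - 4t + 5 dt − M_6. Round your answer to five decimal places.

Exact integral: ∫_3^8 f(t) dt = -570.
M_6 ≈ -569.1319444.
Error ≈ -570 − (-569.1319444) ≈ -0.86806.

-0.86806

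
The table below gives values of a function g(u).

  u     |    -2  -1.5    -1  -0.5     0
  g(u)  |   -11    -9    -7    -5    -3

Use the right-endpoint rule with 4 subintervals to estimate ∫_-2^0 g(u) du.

Δu = 0.5.
Sum = 0.5·[(-9) + (-7) + (-5) + (-3)] = -12.

-12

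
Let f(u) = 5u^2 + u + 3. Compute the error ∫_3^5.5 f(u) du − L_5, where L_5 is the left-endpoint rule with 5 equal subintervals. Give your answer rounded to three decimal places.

26.667

Exact integral: ∫_3^5.5 f(u) du ≈ 250.41667.
L_5 = 223.75.
Error ≈ 250.41667 − 223.75 ≈ 26.667.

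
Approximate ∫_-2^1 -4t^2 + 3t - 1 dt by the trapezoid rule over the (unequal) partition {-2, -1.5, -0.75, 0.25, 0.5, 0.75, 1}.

Subinterval widths: 0.5, 0.75, 1, 0.25, 0.25, 0.25.
f(-2) = -23, f(-1.5) = -14.5, f(-0.75) = -5.5, f(0.25) = -0.5, f(0.5) = -0.5, f(0.75) = -1, f(1) = -2.
On each subinterval the trapezoid contributes (Δt_i/2)·[f(t_{i-1}) + f(t_i)].
Sum = -20.5625.

-20.5625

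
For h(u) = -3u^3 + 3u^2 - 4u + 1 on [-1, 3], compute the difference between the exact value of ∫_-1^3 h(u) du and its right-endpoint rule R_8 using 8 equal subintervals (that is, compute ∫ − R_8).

Exact integral: ∫_-1^3 h(u) du = -44.
R_8 = -64.
Error = -44 − (-64) = 20.

20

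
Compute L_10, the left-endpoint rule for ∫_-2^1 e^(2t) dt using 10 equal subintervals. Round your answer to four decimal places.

2.6897

Δt = (1 − (-2))/10 = 0.3.
Left endpoints: -2, -1.7, -1.4, -1.1, -0.8, -0.5, -0.2, 0.1, 0.4, 0.7.
f(-2) ≈ 0.0183, f(-1.7) ≈ 0.0334, f(-1.4) ≈ 0.0608, f(-1.1) ≈ 0.1108, f(-0.8) ≈ 0.2019, f(-0.5) ≈ 0.3679, f(-0.2) ≈ 0.6703, f(0.1) ≈ 1.2214, f(0.4) ≈ 2.2255, f(0.7) ≈ 4.0552.
Sum = Δt · [f(-2) + f(-1.7) + f(-1.4) + ...].
Sum ≈ 2.6897.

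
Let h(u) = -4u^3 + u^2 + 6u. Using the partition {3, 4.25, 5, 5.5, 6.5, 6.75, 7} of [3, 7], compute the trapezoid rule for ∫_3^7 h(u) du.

Subinterval widths: 1.25, 0.75, 0.5, 1, 0.25, 0.25.
h(3) = -81, h(4.25) = -263.5, h(5) = -445, h(5.5) = -602.25, h(6.5) = -1017.25, h(6.75) = -1144.125, h(7) = -1281.
On each subinterval the trapezoid contributes (Δu_i/2)·[h(u_{i-1}) + h(u_i)].
Sum = -2125.875.

-2125.875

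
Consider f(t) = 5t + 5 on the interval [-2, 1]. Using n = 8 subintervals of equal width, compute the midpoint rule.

Δt = (1 − (-2))/8 = 0.375.
Midpoints: -1.8125, -1.4375, -1.0625, -0.6875, -0.3125, 0.0625, 0.4375, 0.8125.
f(-1.8125) = -4.0625, f(-1.4375) = -2.1875, f(-1.0625) = -0.3125, f(-0.6875) = 1.5625, f(-0.3125) = 3.4375, f(0.0625) = 5.3125, f(0.4375) = 7.1875, f(0.8125) = 9.0625.
Sum = Δt · [f(-1.8125) + f(-1.4375) + f(-1.0625) + ...].
Sum = 7.5.

7.5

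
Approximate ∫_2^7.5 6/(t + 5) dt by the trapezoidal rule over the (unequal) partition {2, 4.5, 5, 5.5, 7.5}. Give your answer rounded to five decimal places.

Subinterval widths: 2.5, 0.5, 0.5, 2.
f(2) = 6/7, f(4.5) = 12/19, f(5) = 0.6, f(5.5) = 4/7, f(7.5) = 0.48.
On each subinterval the trapezoid contributes (Δt_i/2)·[f(t_{i-1}) + f(t_i)].
Sum ≈ 3.51308.

3.51308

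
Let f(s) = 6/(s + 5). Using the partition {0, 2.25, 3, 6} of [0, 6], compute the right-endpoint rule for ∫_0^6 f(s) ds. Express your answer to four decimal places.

Subinterval widths: 2.25, 0.75, 3.
Right endpoints: 2.25, 3, 6.
f(2.25) = 24/29, f(3) = 0.75, f(6) = 6/11.
Sum = Σ Δs_i · f(s_i).
Sum ≈ 4.0609.

4.0609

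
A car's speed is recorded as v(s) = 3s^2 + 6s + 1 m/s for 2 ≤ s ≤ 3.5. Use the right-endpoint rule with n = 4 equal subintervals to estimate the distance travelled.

67.55859375

Δs = (3.5 − 2)/4 = 0.375.
Right endpoints: 2.375, 2.75, 3.125, 3.5.
v(2.375) = 32.171875, v(2.75) = 40.1875, v(3.125) = 49.046875, v(3.5) = 58.75.
Sum = Δs · [v(2.375) + v(2.75) + v(3.125) + v(3.5)].
Sum = 67.55859375.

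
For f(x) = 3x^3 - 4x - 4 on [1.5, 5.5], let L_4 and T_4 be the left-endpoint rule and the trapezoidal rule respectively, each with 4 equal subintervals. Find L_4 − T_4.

-236.5

L_4 = 395.
T_4 = 631.5.
L_4 − T_4 = -236.5.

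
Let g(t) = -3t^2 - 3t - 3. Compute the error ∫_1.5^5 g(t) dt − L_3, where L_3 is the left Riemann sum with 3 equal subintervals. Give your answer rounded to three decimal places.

-43.556

Exact integral: ∫_1.5^5 g(t) dt = -166.25.
L_3 ≈ -122.69444.
Error ≈ -166.25 − (-122.69444) ≈ -43.556.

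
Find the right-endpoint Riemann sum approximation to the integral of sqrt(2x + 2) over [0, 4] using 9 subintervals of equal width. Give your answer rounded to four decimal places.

9.9802

Δx = (4 − 0)/9 = 4/9.
Right endpoints: 4/9, 8/9, 4/3, 16/9, 20/9, 8/3, 28/9, 32/9, 4.
f(4/9) ≈ 1.6997, f(8/9) ≈ 1.9437, f(4/3) ≈ 2.1602, f(16/9) ≈ 2.3570, f(20/9) ≈ 2.5386, f(8/3) ≈ 2.7080, f(28/9) ≈ 2.8674, f(32/9) ≈ 3.0185, f(4) ≈ 3.1623.
Sum = Δx · [f(4/9) + f(8/9) + f(4/3) + ...].
Sum ≈ 9.9802.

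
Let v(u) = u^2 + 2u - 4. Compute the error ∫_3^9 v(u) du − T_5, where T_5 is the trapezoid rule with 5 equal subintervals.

Exact integral: ∫_3^9 v(u) du = 282.
T_5 = 283.44.
Error = 282 − 283.44 = -1.44.

-1.44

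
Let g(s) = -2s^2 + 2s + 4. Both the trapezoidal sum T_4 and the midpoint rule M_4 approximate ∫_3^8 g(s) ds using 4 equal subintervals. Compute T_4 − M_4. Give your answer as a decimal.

-3.90625

T_4 = -250.9375.
M_4 = -247.03125.
T_4 − M_4 = -3.90625.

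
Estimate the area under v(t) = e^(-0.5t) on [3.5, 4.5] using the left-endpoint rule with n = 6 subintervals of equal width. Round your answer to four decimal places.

0.1425

Δt = (4.5 − 3.5)/6 = 1/6.
Left endpoints: 3.5, 11/3, 23/6, 4, 25/6, 13/3.
v(3.5) ≈ 0.1738, v(11/3) ≈ 0.1599, v(23/6) ≈ 0.1471, v(4) ≈ 0.1353, v(25/6) ≈ 0.1245, v(13/3) ≈ 0.1146.
Sum = Δt · [v(3.5) + v(11/3) + v(23/6) + ...].
Sum ≈ 0.1425.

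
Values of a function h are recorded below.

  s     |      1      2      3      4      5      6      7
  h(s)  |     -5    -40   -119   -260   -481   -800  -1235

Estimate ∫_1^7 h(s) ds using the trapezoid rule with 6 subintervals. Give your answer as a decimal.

-2320

Δs = 1.
T_6 = (1/2)·[(-5) + 2·(-40) + 2·(-119) + 2·(-260) + 2·(-481) + 2·(-800) + (-1235)] = -2320.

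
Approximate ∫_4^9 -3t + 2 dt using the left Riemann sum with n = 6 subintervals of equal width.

Δt = (9 − 4)/6 = 5/6.
Left endpoints: 4, 29/6, 17/3, 6.5, 22/3, 49/6.
f(4) = -10, f(29/6) = -12.5, f(17/3) = -15, f(6.5) = -17.5, f(22/3) = -20, f(49/6) = -22.5.
Sum = Δt · [f(4) + f(29/6) + f(17/3) + ...].
Sum = -81.25.

-81.25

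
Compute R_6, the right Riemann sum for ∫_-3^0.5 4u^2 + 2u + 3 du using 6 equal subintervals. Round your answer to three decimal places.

30.544

Δu = (0.5 − (-3))/6 = 7/12.
Right endpoints: -29/12, -11/6, -1.25, -2/3, -1/12, 0.5.
f(-29/12) = 775/36, f(-11/6) = 115/9, f(-1.25) = 6.75, f(-2/3) = 31/9, f(-1/12) = 103/36, f(0.5) = 5.
Sum = Δu · [f(-29/12) + f(-11/6) + f(-1.25) + ...].
Sum ≈ 30.544.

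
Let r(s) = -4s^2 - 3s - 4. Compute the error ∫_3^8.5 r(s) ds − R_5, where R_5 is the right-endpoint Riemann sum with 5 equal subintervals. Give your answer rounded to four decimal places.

Exact integral: ∫_3^8.5 r(s) ds ≈ -899.708333.
R_5 = -1052.37.
Error ≈ -899.708333 − (-1052.37) ≈ 152.6617.

152.6617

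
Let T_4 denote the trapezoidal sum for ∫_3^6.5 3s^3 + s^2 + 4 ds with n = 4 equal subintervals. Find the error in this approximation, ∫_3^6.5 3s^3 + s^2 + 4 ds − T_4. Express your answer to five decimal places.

-19.53939

Exact integral: ∫_3^6.5 f(s) ds ≈ 1374.5885417.
T_4 ≈ 1394.1279297.
Error ≈ 1374.5885417 − 1394.1279297 ≈ -19.53939.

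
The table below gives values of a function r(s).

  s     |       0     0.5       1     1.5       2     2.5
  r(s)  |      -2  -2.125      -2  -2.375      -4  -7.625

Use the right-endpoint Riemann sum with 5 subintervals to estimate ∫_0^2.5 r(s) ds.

Δs = 0.5.
Sum = 0.5·[(-2.125) + (-2) + (-2.375) + (-4) + (-7.625)] = -9.0625.

-9.0625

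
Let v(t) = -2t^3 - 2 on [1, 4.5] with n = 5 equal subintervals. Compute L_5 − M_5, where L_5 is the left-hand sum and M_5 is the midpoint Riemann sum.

56.013125

L_5 = -153.16.
M_5 = -209.173125.
L_5 − M_5 = 56.013125.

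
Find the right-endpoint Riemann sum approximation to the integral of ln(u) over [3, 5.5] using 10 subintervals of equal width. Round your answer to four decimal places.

Δu = (5.5 − 3)/10 = 0.25.
Right endpoints: 3.25, 3.5, 3.75, 4, 4.25, 4.5, 4.75, 5, 5.25, 5.5.
f(3.25) ≈ 1.1787, f(3.5) ≈ 1.2528, f(3.75) ≈ 1.3218, f(4) ≈ 1.3863, f(4.25) ≈ 1.4469, f(4.5) ≈ 1.5041, f(4.75) ≈ 1.5581, f(5) ≈ 1.6094, f(5.25) ≈ 1.6582, f(5.5) ≈ 1.7047.
Sum = Δu · [f(3.25) + f(3.5) + f(3.75) + ...].
Sum ≈ 3.6553.

3.6553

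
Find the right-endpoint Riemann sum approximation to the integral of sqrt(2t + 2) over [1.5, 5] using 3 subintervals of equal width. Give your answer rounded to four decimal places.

Δt = (5 − 1.5)/3 = 7/6.
Right endpoints: 8/3, 23/6, 5.
f(8/3) ≈ 2.7080, f(23/6) ≈ 3.1091, f(5) ≈ 3.4641.
Sum = Δt · [f(8/3) + f(23/6) + f(5)].
Sum ≈ 10.8281.

10.8281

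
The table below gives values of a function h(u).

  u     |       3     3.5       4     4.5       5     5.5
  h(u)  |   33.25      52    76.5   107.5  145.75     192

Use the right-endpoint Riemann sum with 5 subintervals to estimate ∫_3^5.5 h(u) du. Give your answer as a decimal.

Δu = 0.5.
Sum = 0.5·[52 + 76.5 + 107.5 + 145.75 + 192] = 286.875.

286.875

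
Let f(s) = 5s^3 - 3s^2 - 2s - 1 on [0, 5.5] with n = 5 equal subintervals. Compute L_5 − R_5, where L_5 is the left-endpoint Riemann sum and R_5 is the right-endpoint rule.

-803.1375

L_5 = 582.56.
R_5 = 1385.6975.
L_5 − R_5 = -803.1375.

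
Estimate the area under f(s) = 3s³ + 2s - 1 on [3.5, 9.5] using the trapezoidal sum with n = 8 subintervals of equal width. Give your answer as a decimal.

Δs = (9.5 − 3.5)/8 = 0.75.
f(3.5) = 134.625, f(4.25) = 237.796875, f(5) = 384, f(5.75) = 580.828125, f(6.5) = 835.875, f(7.25) = 1156.734375, f(8) = 1551, f(8.75) = 2026.265625, f(9.5) = 2590.125.
T_8 = (Δs/2)·[f(s_0) + 2f(s_1) + ... + 2f(s_{7}) + f(s_8)].
Sum = 6101.15625.

6101.15625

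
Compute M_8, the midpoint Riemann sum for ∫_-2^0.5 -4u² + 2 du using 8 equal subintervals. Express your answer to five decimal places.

Δu = (0.5 − (-2))/8 = 0.3125.
Midpoints: -1.84375, -1.53125, -1.21875, -0.90625, -0.59375, -0.28125, 0.03125, 0.34375.
f(-1.84375) = -11.59765625, f(-1.53125) = -7.37890625, f(-1.21875) = -3.94140625, f(-0.90625) = -1.28515625, f(-0.59375) = 0.58984375, f(-0.28125) = 1.68359375, f(0.03125) = 1.99609375, f(0.34375) = 1.52734375.
Sum = Δu · [f(-1.84375) + f(-1.53125) + f(-1.21875) + ...].
Sum ≈ -5.75195.

-5.75195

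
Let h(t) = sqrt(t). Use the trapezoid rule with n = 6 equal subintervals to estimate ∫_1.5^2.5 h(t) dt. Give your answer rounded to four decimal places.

Δt = (2.5 − 1.5)/6 = 1/6.
h(1.5) ≈ 1.2247, h(5/3) ≈ 1.2910, h(11/6) ≈ 1.3540, h(2) ≈ 1.4142, h(13/6) ≈ 1.4720, h(7/3) ≈ 1.5275, h(2.5) ≈ 1.5811.
T_6 = (Δt/2)·[h(t_0) + 2h(t_1) + ... + 2h(t_{5}) + h(t_6)].
Sum ≈ 1.4103.

1.4103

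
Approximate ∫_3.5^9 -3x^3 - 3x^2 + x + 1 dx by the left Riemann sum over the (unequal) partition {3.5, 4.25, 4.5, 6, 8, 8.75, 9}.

-4028.078125

Subinterval widths: 0.75, 0.25, 1.5, 2, 0.75, 0.25.
Left endpoints: 3.5, 4.25, 4.5, 6, 8, 8.75.
f(3.5) = -160.875, f(4.25) = -279.234375, f(4.5) = -328.625, f(6) = -749, f(8) = -1719, f(8.75) = -2229.703125.
Sum = Σ Δx_i · f(x_i).
Sum = -4028.078125.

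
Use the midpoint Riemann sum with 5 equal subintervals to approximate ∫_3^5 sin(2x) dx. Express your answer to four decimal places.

Δx = (5 − 3)/5 = 0.4.
Midpoints: 3.2, 3.6, 4, 4.4, 4.8.
f(3.2) ≈ 0.1165, f(3.6) ≈ 0.7937, f(4) ≈ 0.9894, f(4.4) ≈ 0.5849, f(4.8) ≈ -0.1743.
Sum = Δx · [f(3.2) + f(3.6) + f(4) + f(4.4) + f(4.8)].
Sum ≈ 0.9241.

0.9241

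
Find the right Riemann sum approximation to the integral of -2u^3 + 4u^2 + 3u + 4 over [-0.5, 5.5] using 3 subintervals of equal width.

Δu = (5.5 − (-0.5))/3 = 2.
Right endpoints: 1.5, 3.5, 5.5.
f(1.5) = 10.75, f(3.5) = -22.25, f(5.5) = -191.25.
Sum = Δu · [f(1.5) + f(3.5) + f(5.5)].
Sum = -405.5.

-405.5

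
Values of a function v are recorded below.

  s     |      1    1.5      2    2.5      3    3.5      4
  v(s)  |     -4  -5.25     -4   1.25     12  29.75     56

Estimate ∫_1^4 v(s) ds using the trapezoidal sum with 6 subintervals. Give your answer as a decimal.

29.875

Δs = 0.5.
T_6 = (0.5/2)·[(-4) + 2·(-5.25) + 2·(-4) + 2·1.25 + 2·12 + 2·29.75 + 56] = 29.875.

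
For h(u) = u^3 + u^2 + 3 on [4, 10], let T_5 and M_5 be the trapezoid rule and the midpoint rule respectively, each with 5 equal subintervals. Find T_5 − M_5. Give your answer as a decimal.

47.52

T_5 = 2797.68.
M_5 = 2750.16.
T_5 − M_5 = 47.52.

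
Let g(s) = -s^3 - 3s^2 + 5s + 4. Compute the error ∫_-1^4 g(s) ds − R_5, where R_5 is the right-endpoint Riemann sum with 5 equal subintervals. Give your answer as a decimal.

Exact integral: ∫_-1^4 g(s) ds = -71.25.
R_5 = -120.
Error = -71.25 − (-120) = 48.75.

48.75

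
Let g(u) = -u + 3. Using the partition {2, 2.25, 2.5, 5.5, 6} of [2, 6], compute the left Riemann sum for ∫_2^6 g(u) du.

Subinterval widths: 0.25, 0.25, 3, 0.5.
Left endpoints: 2, 2.25, 2.5, 5.5.
g(2) = 1, g(2.25) = 0.75, g(2.5) = 0.5, g(5.5) = -2.5.
Sum = Σ Δu_i · g(u_i).
Sum = 0.6875.

0.6875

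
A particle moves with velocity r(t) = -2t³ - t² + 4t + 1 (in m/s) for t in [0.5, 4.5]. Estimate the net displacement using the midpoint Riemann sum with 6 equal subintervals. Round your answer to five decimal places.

Δt = (4.5 − 0.5)/6 = 2/3.
Midpoints: 5/6, 1.5, 13/6, 17/6, 3.5, 25/6.
r(5/6) = 67/27, r(1.5) = -2, r(13/6) = -415/27, r(17/6) = -1112/27, r(3.5) = -83, r(25/6) = -3898/27.
Sum = Δt · [r(5/6) + r(1.5) + r(13/6) + ...].
Sum ≈ -188.96296.

-188.96296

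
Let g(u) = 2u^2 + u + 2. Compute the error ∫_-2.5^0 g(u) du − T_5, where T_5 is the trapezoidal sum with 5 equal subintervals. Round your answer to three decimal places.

Exact integral: ∫_-2.5^0 g(u) du ≈ 12.29167.
T_5 = 12.5.
Error ≈ 12.29167 − 12.5 ≈ -0.208.

-0.208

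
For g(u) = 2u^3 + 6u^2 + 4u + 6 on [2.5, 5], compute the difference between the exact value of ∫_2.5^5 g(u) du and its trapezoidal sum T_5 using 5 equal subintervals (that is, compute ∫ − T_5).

Exact integral: ∫_2.5^5 g(u) du = 564.21875.
T_5 = 567.1875.
Error = 564.21875 − 567.1875 = -2.96875.

-2.96875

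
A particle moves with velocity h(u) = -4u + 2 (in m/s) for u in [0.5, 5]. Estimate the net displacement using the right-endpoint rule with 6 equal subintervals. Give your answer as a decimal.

-47.25

Δu = (5 − 0.5)/6 = 0.75.
Right endpoints: 1.25, 2, 2.75, 3.5, 4.25, 5.
h(1.25) = -3, h(2) = -6, h(2.75) = -9, h(3.5) = -12, h(4.25) = -15, h(5) = -18.
Sum = Δu · [h(1.25) + h(2) + h(2.75) + ...].
Sum = -47.25.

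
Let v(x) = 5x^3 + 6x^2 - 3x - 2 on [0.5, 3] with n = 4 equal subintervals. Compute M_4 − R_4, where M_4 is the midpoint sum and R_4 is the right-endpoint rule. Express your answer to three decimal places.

-63.928

M_4 ≈ 134.17236.
R_4 ≈ 198.10059.
M_4 − R_4 ≈ -63.928.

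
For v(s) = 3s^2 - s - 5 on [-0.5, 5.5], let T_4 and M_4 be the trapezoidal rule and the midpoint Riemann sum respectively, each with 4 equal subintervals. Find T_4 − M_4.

10.125

T_4 = 128.25.
M_4 = 118.125.
T_4 − M_4 = 10.125.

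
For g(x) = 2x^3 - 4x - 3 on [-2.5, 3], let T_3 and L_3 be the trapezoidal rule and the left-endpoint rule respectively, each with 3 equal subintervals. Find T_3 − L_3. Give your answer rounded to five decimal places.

T_3 ≈ 3.5902778.
L_3 ≈ -54.3888889.
T_3 − L_3 ≈ 57.97917.

57.97917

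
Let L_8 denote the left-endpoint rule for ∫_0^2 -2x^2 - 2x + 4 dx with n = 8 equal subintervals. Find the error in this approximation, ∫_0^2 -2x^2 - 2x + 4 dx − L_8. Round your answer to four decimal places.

-1.4583

Exact integral: ∫_0^2 f(x) dx ≈ -1.333333.
L_8 = 0.125.
Error ≈ -1.333333 − 0.125 ≈ -1.4583.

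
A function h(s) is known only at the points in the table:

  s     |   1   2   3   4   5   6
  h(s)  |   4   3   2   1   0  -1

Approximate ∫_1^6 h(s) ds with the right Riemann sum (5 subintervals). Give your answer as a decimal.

5

Δs = 1.
Sum = 1·[3 + 2 + 1 + 0 + (-1)] = 5.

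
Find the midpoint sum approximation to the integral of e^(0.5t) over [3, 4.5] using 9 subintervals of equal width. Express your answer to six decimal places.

Δt = (4.5 − 3)/9 = 1/6.
Midpoints: 37/12, 3.25, 41/12, 43/12, 3.75, 47/12, 49/12, 4.25, 53/12.
f(37/12) ≈ 4.672371, f(3.25) ≈ 5.078419, f(41/12) ≈ 5.519754, f(43/12) ≈ 5.999443, f(3.75) ≈ 6.520819, f(47/12) ≈ 7.087505, f(49/12) ≈ 7.703438, f(4.25) ≈ 8.372897, f(53/12) ≈ 9.100536.
Sum = Δt · [f(37/12) + f(3.25) + f(41/12) + ...].
Sum ≈ 10.009197.

10.009197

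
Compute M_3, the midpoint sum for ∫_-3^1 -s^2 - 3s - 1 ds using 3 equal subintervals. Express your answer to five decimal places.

-0.74074

Δs = (1 − (-3))/3 = 4/3.
Midpoints: -7/3, -1, 1/3.
f(-7/3) = 5/9, f(-1) = 1, f(1/3) = -19/9.
Sum = Δs · [f(-7/3) + f(-1) + f(1/3)].
Sum ≈ -0.74074.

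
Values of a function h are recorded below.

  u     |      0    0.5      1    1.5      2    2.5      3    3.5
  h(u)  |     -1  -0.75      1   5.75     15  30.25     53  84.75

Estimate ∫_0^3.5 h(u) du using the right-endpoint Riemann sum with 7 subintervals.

94.5

Δu = 0.5.
Sum = 0.5·[(-0.75) + 1 + 5.75 + 15 + 30.25 + 53 + 84.75] = 94.5.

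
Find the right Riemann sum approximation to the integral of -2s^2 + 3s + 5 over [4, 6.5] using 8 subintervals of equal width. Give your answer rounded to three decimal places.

Δs = (6.5 − 4)/8 = 0.3125.
Right endpoints: 4.3125, 4.625, 4.9375, 5.25, 5.5625, 5.875, 6.1875, 6.5.
f(4.3125) = -19.2578125, f(4.625) = -23.90625, f(4.9375) = -28.9453125, f(5.25) = -34.375, f(5.5625) = -40.1953125, f(5.875) = -46.40625, f(6.1875) = -53.0078125, f(6.5) = -60.
Sum = Δs · [f(4.3125) + f(4.625) + f(4.9375) + ...].
Sum ≈ -95.654.

-95.654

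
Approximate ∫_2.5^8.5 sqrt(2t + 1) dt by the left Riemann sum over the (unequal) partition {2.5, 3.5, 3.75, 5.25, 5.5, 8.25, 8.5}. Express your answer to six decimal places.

Subinterval widths: 1, 0.25, 1.5, 0.25, 2.75, 0.25.
Left endpoints: 2.5, 3.5, 3.75, 5.25, 5.5, 8.25.
f(2.5) ≈ 2.449490, f(3.5) ≈ 2.828427, f(3.75) ≈ 2.915476, f(5.25) ≈ 3.391165, f(5.5) ≈ 3.464102, f(8.25) ≈ 4.183300.
Sum = Σ Δt_i · f(t_i).
Sum ≈ 18.949706.

18.949706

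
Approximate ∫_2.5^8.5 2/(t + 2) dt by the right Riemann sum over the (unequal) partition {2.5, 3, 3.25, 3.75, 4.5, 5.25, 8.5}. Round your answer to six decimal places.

1.525865

Subinterval widths: 0.5, 0.25, 0.5, 0.75, 0.75, 3.25.
Right endpoints: 3, 3.25, 3.75, 4.5, 5.25, 8.5.
f(3) = 0.4, f(3.25) = 8/21, f(3.75) = 8/23, f(4.5) = 4/13, f(5.25) = 8/29, f(8.5) = 4/21.
Sum = Σ Δt_i · f(t_i).
Sum ≈ 1.525865.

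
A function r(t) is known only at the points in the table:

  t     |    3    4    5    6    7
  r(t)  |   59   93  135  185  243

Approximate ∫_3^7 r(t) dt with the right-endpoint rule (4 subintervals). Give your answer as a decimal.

Δt = 1.
Sum = 1·[93 + 135 + 185 + 243] = 656.

656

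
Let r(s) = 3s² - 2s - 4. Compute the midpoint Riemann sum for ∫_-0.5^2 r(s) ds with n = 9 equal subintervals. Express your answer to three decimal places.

-5.673

Δs = (2 − (-0.5))/9 = 5/18.
Midpoints: -13/36, -1/12, 7/36, 17/36, 0.75, 37/36, 47/36, 19/12, 67/36.
r(-13/36) = -1247/432, r(-1/12) = -3.8125, r(7/36) = -1847/432, r(17/36) = -1847/432, r(0.75) = -3.8125, r(37/36) = -1247/432, r(47/36) = -647/432, r(19/12) = 17/48, r(67/36) = 1153/432.
Sum = Δs · [r(-13/36) + r(-1/12) + r(7/36) + ...].
Sum ≈ -5.673.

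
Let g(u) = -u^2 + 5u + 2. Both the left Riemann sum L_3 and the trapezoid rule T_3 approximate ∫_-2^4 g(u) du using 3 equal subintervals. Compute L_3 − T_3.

-18

L_3 = -4.
T_3 = 14.
L_3 − T_3 = -18.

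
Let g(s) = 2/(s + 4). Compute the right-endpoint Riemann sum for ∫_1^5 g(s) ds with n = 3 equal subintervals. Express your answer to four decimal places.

Δs = (5 − 1)/3 = 4/3.
Right endpoints: 7/3, 11/3, 5.
g(7/3) = 6/19, g(11/3) = 6/23, g(5) = 2/9.
Sum = Δs · [g(7/3) + g(11/3) + g(5)].
Sum ≈ 1.0652.

1.0652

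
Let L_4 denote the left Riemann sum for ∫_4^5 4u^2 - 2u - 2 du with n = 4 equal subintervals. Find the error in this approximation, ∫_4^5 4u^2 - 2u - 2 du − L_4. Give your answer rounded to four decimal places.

Exact integral: ∫_4^5 f(u) du ≈ 70.333333.
L_4 = 66.125.
Error ≈ 70.333333 − 66.125 ≈ 4.2083.

4.2083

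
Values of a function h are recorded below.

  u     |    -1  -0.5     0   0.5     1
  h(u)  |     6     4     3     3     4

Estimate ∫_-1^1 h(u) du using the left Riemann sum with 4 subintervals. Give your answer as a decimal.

Δu = 0.5.
Sum = 0.5·[6 + 4 + 3 + 3] = 8.

8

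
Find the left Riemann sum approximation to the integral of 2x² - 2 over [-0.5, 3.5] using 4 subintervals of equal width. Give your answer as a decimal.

Δx = (3.5 − (-0.5))/4 = 1.
Left endpoints: -0.5, 0.5, 1.5, 2.5.
f(-0.5) = -1.5, f(0.5) = -1.5, f(1.5) = 2.5, f(2.5) = 10.5.
Sum = Δx · [f(-0.5) + f(0.5) + f(1.5) + f(2.5)].
Sum = 10.

10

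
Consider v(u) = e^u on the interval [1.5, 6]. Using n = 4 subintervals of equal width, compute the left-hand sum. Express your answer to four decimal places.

215.7542

Δu = (6 − 1.5)/4 = 1.125.
Left endpoints: 1.5, 2.625, 3.75, 4.875.
v(1.5) ≈ 4.4817, v(2.625) ≈ 13.8046, v(3.75) ≈ 42.5211, v(4.875) ≈ 130.9742.
Sum = Δu · [v(1.5) + v(2.625) + v(3.75) + v(4.875)].
Sum ≈ 215.7542.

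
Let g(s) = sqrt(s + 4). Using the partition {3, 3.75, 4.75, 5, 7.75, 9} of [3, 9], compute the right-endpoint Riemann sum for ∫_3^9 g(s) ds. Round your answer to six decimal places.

19.729416

Subinterval widths: 0.75, 1, 0.25, 2.75, 1.25.
Right endpoints: 3.75, 4.75, 5, 7.75, 9.
g(3.75) ≈ 2.783882, g(4.75) ≈ 2.958040, g(5) ≈ 3.000000, g(7.75) ≈ 3.427827, g(9) ≈ 3.605551.
Sum = Σ Δs_i · g(s_i).
Sum ≈ 19.729416.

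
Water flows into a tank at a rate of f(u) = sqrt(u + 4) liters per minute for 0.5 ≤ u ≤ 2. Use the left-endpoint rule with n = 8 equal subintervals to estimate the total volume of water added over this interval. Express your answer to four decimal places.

3.4031

Δu = (2 − 0.5)/8 = 0.1875.
Left endpoints: 0.5, 0.6875, 0.875, 1.0625, 1.25, 1.4375, 1.625, 1.8125.
f(0.5) ≈ 2.1213, f(0.6875) ≈ 2.1651, f(0.875) ≈ 2.2079, f(1.0625) ≈ 2.2500, f(1.25) ≈ 2.2913, f(1.4375) ≈ 2.3318, f(1.625) ≈ 2.3717, f(1.8125) ≈ 2.4109.
Sum = Δu · [f(0.5) + f(0.6875) + f(0.875) + ...].
Sum ≈ 3.4031.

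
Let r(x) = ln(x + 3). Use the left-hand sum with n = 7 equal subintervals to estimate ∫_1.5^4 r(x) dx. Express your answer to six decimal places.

Δx = (4 − 1.5)/7 = 5/14.
Left endpoints: 1.5, 13/7, 31/14, 18/7, 41/14, 23/7, 51/14.
r(1.5) ≈ 1.504077, r(13/7) ≈ 1.580450, r(31/14) ≈ 1.651402, r(18/7) ≈ 1.717651, r(41/14) ≈ 1.779783, r(23/7) ≈ 1.838279, r(51/14) ≈ 1.893542.
Sum = Δx · [r(1.5) + r(13/7) + r(31/14) + ...].
Sum ≈ 4.273281.

4.273281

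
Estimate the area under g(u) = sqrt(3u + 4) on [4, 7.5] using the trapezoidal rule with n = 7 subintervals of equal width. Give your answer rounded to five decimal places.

16.09095

Δu = (7.5 − 4)/7 = 0.5.
g(4) ≈ 4.00000, g(4.5) ≈ 4.18330, g(5) ≈ 4.35890, g(5.5) ≈ 4.52769, g(6) ≈ 4.69042, g(6.5) ≈ 4.84768, g(7) ≈ 5.00000, g(7.5) ≈ 5.14782.
T_7 = (Δu/2)·[g(u_0) + 2g(u_1) + ... + 2g(u_{6}) + g(u_7)].
Sum ≈ 16.09095.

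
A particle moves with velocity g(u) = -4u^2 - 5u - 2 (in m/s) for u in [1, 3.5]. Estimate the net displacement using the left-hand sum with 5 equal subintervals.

Δu = (3.5 − 1)/5 = 0.5.
Left endpoints: 1, 1.5, 2, 2.5, 3.
g(1) = -11, g(1.5) = -18.5, g(2) = -28, g(2.5) = -39.5, g(3) = -53.
Sum = Δu · [g(1) + g(1.5) + g(2) + g(2.5) + g(3)].
Sum = -75.

-75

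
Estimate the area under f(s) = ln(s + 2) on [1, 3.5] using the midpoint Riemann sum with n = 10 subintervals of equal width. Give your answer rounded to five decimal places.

Δs = (3.5 − 1)/10 = 0.25.
Midpoints: 1.125, 1.375, 1.625, 1.875, 2.125, 2.375, 2.625, 2.875, 3.125, 3.375.
f(1.125) ≈ 1.13943, f(1.375) ≈ 1.21640, f(1.625) ≈ 1.28785, f(1.875) ≈ 1.35455, f(2.125) ≈ 1.41707, f(2.375) ≈ 1.47591, f(2.625) ≈ 1.53148, f(2.875) ≈ 1.58412, f(3.125) ≈ 1.63413, f(3.375) ≈ 1.68176.
Sum = Δs · [f(1.125) + f(1.375) + f(1.625) + ...].
Sum ≈ 3.58067.

3.58067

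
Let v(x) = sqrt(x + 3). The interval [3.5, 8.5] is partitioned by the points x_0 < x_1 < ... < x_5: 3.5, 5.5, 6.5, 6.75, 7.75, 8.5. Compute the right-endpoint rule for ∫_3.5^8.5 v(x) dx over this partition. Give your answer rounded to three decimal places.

15.516

Subinterval widths: 2, 1, 0.25, 1, 0.75.
Right endpoints: 5.5, 6.5, 6.75, 7.75, 8.5.
v(5.5) ≈ 2.915, v(6.5) ≈ 3.082, v(6.75) ≈ 3.122, v(7.75) ≈ 3.279, v(8.5) ≈ 3.391.
Sum = Σ Δx_i · v(x_i).
Sum ≈ 15.516.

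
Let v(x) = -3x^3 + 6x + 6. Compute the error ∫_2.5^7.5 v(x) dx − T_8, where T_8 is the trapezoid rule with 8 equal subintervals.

14.6484375

Exact integral: ∫_2.5^7.5 v(x) dx = -2163.75.
T_8 = -2178.3984375.
Error = -2163.75 − (-2178.3984375) = 14.6484375.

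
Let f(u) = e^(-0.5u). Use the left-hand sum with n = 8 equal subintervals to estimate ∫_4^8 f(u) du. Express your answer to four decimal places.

Δu = (8 − 4)/8 = 0.5.
Left endpoints: 4, 4.5, 5, 5.5, 6, 6.5, 7, 7.5.
f(4) ≈ 0.1353, f(4.5) ≈ 0.1054, f(5) ≈ 0.0821, f(5.5) ≈ 0.0639, f(6) ≈ 0.0498, f(6.5) ≈ 0.0388, f(7) ≈ 0.0302, f(7.5) ≈ 0.0235.
Sum = Δu · [f(4) + f(4.5) + f(5) + ...].
Sum ≈ 0.2645.

0.2645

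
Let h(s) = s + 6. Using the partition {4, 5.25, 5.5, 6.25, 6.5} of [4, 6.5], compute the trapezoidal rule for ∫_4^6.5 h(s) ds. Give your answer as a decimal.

28.125

Subinterval widths: 1.25, 0.25, 0.75, 0.25.
h(4) = 10, h(5.25) = 11.25, h(5.5) = 11.5, h(6.25) = 12.25, h(6.5) = 12.5.
On each subinterval the trapezoid contributes (Δs_i/2)·[h(s_{i-1}) + h(s_i)].
Sum = 28.125.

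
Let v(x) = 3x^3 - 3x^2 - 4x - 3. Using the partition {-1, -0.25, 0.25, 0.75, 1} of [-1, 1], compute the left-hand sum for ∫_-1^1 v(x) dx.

Subinterval widths: 0.75, 0.5, 0.5, 0.25.
Left endpoints: -1, -0.25, 0.25, 0.75.
v(-1) = -5, v(-0.25) = -2.234375, v(0.25) = -4.140625, v(0.75) = -6.421875.
Sum = Σ Δx_i · v(x_i).
Sum = -8.54296875.

-8.54296875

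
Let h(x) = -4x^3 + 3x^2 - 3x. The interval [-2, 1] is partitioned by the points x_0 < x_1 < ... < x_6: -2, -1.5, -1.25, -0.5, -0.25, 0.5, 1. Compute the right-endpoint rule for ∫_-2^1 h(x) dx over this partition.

Subinterval widths: 0.5, 0.25, 0.75, 0.25, 0.75, 0.5.
Right endpoints: -1.5, -1.25, -0.5, -0.25, 0.5, 1.
h(-1.5) = 24.75, h(-1.25) = 16.25, h(-0.5) = 2.75, h(-0.25) = 1, h(0.5) = -1.25, h(1) = -4.
Sum = Σ Δx_i · h(x_i).
Sum = 15.8125.

15.8125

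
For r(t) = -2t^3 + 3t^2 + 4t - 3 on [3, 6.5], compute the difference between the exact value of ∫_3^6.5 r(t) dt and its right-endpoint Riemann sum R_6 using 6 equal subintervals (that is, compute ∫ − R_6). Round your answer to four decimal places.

116.3325

Exact integral: ∫_3^6.5 r(t) dt = -548.40625.
R_6 ≈ -664.738715.
Error ≈ -548.40625 − (-664.738715) ≈ 116.3325.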